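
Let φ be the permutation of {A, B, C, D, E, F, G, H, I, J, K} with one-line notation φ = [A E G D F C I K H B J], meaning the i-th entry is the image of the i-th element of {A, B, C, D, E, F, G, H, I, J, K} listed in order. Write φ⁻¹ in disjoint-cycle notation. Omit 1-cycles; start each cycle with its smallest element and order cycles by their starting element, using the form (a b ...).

First write φ in disjoint cycles: (B E F C G I H K J).
The inverse reverses every cycle; in canonical form, φ⁻¹ = (B J K H I G C F E).

(B J K H I G C F E)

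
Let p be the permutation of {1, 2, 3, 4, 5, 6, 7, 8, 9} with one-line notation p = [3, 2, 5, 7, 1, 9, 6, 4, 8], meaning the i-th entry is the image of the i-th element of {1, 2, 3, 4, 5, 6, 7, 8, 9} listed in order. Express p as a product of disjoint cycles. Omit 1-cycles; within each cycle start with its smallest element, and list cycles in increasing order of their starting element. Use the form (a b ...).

(1 3 5)(4 7 6 9 8)

From 1: 1 → 3 → 5 → 1, closing the cycle (1 3 5).
Continuing from each remaining unvisited element yields (1 3 5)(4 7 6 9 8).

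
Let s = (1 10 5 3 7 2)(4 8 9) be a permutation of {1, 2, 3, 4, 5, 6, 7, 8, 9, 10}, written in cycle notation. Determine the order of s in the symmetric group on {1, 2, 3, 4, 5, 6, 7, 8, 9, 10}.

The cycle type of s is (6, 3, 1).
The order of s is the least common multiple of its cycle lengths: lcm(6, 3) = 6.

6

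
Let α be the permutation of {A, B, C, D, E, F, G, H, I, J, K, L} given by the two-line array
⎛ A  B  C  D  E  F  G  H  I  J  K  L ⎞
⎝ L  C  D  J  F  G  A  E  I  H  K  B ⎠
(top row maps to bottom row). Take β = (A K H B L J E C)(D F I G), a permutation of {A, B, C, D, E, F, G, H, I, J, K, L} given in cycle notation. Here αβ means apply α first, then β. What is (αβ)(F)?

D

(αβ)(F) = β(α(F)). α(F) = G, then β(G) = D. So (αβ)(F) = D.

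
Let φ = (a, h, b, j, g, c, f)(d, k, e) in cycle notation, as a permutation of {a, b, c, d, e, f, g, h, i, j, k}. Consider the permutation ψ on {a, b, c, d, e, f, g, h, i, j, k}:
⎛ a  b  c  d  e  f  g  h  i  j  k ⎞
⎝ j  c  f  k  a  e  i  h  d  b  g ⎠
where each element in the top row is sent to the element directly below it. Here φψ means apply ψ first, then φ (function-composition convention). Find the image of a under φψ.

g

(φψ)(a) = φ(ψ(a)). ψ(a) = j, then φ(j) = g. So (φψ)(a) = g.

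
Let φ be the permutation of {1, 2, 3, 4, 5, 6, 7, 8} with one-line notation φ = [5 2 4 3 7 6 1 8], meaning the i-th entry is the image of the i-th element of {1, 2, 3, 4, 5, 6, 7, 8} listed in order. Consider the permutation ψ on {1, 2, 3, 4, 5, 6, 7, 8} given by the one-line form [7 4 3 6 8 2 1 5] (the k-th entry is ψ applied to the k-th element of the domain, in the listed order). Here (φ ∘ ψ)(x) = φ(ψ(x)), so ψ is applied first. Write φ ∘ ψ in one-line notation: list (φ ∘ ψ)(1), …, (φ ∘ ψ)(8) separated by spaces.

1 3 4 6 8 2 5 7

For each element, apply ψ then φ: 1 → 7 → 1; 2 → 4 → 3; 3 → 3 → 4; 4 → 6 → 6; 5 → 8 → 8; 6 → 2 → 2; 7 → 1 → 5; 8 → 5 → 7.
So φ ∘ ψ in one-line form is 1 3 4 6 8 2 5 7.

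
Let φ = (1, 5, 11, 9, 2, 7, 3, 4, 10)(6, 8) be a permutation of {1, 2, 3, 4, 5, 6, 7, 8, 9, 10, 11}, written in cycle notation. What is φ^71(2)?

9

2 lies in the 9-cycle (1, 5, 11, 9, 2, 7, 3, 4, 10).
On a 9-cycle, φ^9 is the identity, so φ^71 = φ^8 there (71 ≡ 8 mod 9).
Stepping 8 places around the cycle: 2 → 7 → 3 → 4 → 10 → 1 → 5 → 11 → 9.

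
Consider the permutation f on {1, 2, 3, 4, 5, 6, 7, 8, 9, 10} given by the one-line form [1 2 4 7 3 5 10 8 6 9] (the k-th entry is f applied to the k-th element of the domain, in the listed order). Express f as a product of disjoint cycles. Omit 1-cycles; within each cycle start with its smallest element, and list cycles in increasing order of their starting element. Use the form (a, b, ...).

(3, 4, 7, 10, 9, 6, 5)

From 3: 3 → 4 → 7 → 10 → 9 → 6 → 5 → 3, closing the cycle (3, 4, 7, 10, 9, 6, 5).
Repeating from the next unused element and collecting all non-trivial cycles gives (3, 4, 7, 10, 9, 6, 5).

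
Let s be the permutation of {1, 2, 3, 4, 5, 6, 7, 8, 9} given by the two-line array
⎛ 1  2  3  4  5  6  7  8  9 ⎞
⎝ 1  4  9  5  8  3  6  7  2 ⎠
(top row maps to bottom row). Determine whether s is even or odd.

odd

In disjoint-cycle form the cycle lengths are 8, 1.
A cycle is odd iff its length is even; s has 1 even-length cycle, so sgn(s) = (−1)^1 and s is odd.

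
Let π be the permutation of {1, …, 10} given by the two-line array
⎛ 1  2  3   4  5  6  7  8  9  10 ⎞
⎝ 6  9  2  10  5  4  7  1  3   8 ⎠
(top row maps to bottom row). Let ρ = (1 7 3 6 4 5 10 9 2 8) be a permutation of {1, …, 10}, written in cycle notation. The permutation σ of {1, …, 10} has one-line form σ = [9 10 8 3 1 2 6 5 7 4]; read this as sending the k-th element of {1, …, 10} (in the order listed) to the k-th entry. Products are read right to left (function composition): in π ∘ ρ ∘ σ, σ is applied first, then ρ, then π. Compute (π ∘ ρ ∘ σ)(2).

3

(π ∘ ρ ∘ σ)(2) = π(ρ(σ(2))). σ(2) = 10, then ρ(10) = 9, then π(9) = 3, so the result is 3.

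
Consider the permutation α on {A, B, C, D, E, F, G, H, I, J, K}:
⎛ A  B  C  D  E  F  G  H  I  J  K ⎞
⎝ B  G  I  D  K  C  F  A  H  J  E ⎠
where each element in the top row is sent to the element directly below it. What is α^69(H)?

I

Tracing H → A → … returns to H after 7 steps, so H lies in a 7-cycle (A B G F C I H).
Powers repeat with period 7 on this cycle, and 69 mod 7 = 6, so α^69(H) = α^6(H).
Stepping 6 places around the cycle: H → A → B → G → F → C → I.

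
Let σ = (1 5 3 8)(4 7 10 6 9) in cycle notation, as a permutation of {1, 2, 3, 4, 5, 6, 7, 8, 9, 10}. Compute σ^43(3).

3 lies in the 4-cycle (1 5 3 8).
Powers repeat with period 4 on this cycle, and 43 mod 4 = 3, so σ^43(3) = σ^3(3).
Advancing 3 steps from 3: 3 → 8 → 1 → 5.

5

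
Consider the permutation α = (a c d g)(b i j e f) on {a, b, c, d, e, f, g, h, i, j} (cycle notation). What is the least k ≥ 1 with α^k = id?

The cycle type of α is (5, 4, 1).
The order of α is the least common multiple of its cycle lengths: lcm(5, 4) = 20.

20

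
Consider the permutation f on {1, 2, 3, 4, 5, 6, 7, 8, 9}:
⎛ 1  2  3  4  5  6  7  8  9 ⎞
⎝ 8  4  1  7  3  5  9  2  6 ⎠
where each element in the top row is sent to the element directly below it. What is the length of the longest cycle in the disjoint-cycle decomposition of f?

9

Decomposing into disjoint cycles gives (1 8 2 4 7 9 6 5 3); the longest has length 9.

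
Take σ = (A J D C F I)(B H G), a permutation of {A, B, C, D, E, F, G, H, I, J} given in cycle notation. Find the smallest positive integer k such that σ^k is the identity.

The cycle type of σ is (6, 3, 1).
The order of σ is the least common multiple of its cycle lengths: lcm(6, 3) = 6.

6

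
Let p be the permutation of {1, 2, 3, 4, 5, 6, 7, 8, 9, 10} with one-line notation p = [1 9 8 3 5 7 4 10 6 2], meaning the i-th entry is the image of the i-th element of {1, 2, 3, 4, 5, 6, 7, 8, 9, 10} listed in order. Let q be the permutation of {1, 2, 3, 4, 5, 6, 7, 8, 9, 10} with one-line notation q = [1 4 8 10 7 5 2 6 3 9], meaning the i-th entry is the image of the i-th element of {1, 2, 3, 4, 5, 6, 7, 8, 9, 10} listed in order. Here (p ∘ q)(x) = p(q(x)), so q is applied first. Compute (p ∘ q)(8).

q(8) = 6, then p(6) = 7; composing gives (p ∘ q)(8) = 7.

7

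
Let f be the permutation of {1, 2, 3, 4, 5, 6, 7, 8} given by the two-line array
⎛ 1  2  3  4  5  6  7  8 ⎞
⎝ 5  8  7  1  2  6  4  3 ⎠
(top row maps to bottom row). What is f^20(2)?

5

Tracing 2 → 8 → … returns to 2 after 7 steps, so 2 lies in a 7-cycle (1 5 2 8 3 7 4).
On a 7-cycle, f^7 is the identity, so f^20 = f^6 there (20 ≡ 6 mod 7).
Advancing 6 steps from 2: 2 → 8 → 3 → 7 → 4 → 1 → 5.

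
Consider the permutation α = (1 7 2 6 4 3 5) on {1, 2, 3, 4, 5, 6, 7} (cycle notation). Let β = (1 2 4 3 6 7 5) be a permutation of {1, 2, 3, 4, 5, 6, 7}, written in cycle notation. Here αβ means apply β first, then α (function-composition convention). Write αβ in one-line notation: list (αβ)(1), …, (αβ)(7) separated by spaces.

(αβ)(x) = α(β(x)). Computing each image: α(β(1)) = α(2) = 6, α(β(2)) = α(4) = 3, α(β(3)) = α(6) = 4, α(β(4)) = α(3) = 5, α(β(5)) = α(1) = 7, α(β(6)) = α(7) = 2, α(β(7)) = α(5) = 1.
Hence αβ = [6 3 4 5 7 2 1].

6 3 4 5 7 2 1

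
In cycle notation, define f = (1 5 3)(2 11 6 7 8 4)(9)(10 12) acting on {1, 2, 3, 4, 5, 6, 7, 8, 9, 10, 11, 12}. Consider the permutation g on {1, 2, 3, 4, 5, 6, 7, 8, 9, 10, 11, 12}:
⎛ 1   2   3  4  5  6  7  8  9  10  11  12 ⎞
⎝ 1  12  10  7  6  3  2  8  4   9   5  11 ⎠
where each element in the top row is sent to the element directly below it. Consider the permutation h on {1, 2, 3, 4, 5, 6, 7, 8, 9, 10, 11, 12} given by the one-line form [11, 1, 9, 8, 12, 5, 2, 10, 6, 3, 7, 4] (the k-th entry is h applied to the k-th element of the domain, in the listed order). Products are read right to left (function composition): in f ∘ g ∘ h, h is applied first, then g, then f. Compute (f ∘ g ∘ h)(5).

Apply the permutations in order: h(5) = 12, then g(12) = 11, then f(11) = 6. So (f ∘ g ∘ h)(5) = 6.

6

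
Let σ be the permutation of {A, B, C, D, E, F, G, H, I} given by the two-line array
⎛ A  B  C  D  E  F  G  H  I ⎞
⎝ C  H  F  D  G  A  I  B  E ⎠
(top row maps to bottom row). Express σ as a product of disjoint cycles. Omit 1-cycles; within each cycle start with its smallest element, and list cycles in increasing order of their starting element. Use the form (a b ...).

From A: A → C → F → A, closing the cycle (A C F).
Repeating from the next unused element and collecting all non-trivial cycles gives (A C F)(B H)(E G I).

(A C F)(B H)(E G I)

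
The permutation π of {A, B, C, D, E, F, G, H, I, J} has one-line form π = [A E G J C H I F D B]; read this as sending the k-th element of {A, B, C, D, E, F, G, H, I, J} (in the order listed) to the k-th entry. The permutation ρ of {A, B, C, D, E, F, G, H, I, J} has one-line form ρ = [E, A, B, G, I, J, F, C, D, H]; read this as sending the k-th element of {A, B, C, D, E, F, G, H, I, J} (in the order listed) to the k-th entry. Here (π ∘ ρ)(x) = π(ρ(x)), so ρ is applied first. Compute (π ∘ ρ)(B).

A

(π ∘ ρ)(B) = π(ρ(B)). ρ(B) = A, then π(A) = A. So (π ∘ ρ)(B) = A.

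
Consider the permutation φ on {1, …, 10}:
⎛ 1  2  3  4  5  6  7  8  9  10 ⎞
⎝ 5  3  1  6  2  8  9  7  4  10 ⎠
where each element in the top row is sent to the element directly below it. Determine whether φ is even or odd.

In disjoint-cycle form the cycle lengths are 5, 4, 1.
A cycle is odd iff its length is even; φ has 1 even-length cycle, so sgn(φ) = (−1)^1 and φ is odd.

odd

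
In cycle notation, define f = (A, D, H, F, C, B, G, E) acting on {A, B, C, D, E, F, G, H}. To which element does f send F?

C

Within (A, D, H, F, C, B, G, E), F ↦ C.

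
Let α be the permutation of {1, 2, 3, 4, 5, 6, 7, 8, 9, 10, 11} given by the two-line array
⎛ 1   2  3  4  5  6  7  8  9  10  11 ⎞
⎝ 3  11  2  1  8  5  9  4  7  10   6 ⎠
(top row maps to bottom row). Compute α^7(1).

Tracing 1 → 3 → … returns to 1 after 8 steps, so 1 lies in an 8-cycle (1, 3, 2, 11, 6, 5, 8, 4).
Stepping 7 places around the cycle: 1 → 3 → 2 → 11 → 6 → 5 → 8 → 4.

4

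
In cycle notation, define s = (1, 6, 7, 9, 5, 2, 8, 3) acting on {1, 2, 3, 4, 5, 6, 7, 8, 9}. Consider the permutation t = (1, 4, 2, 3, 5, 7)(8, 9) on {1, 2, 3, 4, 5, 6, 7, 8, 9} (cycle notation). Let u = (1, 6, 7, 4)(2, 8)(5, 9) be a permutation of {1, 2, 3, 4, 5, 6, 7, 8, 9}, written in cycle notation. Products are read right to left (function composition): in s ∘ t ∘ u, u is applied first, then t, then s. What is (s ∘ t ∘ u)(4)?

4

Chase 4: u(4) = 1; t(1) = 4; s(4) = 4. Hence (s ∘ t ∘ u)(4) = 4.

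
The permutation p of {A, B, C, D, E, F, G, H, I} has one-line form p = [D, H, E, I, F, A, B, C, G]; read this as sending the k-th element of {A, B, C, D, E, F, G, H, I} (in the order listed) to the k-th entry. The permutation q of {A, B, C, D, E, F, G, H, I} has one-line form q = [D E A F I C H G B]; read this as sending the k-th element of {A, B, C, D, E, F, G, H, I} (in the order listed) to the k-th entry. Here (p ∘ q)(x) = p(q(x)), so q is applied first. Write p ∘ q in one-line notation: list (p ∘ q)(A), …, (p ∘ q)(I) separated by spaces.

I F D A G E C B H

Chase each element through q then p: A → D → I; B → E → F; C → A → D; D → F → A; E → I → G; F → C → E; G → H → C; H → G → B; I → B → H.
So p ∘ q in one-line form is I F D A G E C B H.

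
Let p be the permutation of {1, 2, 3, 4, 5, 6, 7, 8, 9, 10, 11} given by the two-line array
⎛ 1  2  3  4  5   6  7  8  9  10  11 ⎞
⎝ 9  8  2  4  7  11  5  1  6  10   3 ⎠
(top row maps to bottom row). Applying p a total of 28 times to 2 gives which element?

2

Tracing 2 → 8 → … returns to 2 after 7 steps, so 2 lies in a 7-cycle (1, 9, 6, 11, 3, 2, 8).
Powers repeat with period 7 on this cycle, and 28 mod 7 = 0, so p^28(2) = p^0(2).
So p^28(2) = 2.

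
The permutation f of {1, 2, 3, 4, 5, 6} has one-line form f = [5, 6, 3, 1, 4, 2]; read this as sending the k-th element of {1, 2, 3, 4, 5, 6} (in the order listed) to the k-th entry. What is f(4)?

4 is element number 4 of the domain, and entry number 4 of the one-line form is 1, so f(4) = 1.

1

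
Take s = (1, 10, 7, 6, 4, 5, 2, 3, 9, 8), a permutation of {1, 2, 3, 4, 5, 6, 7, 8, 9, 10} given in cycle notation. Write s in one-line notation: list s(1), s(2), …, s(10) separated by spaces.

10 3 9 5 2 4 6 1 8 7

Image by image: 1↦10, 2↦3, 3↦9, 4↦5, 5↦2, 6↦4, 7↦6, 8↦1, 9↦8, 10↦7.
Listing these in domain order gives 10 3 9 5 2 4 6 1 8 7.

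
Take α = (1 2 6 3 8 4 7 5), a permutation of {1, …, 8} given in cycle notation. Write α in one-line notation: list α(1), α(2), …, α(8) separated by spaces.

2 6 8 7 1 3 5 4

Each element maps to the next entry in its cycle (wrapping to the front): 1↦2, 2↦6, 3↦8, 4↦7, 5↦1, 6↦3, 7↦5, 8↦4.
Listing these in domain order gives 2 6 8 7 1 3 5 4.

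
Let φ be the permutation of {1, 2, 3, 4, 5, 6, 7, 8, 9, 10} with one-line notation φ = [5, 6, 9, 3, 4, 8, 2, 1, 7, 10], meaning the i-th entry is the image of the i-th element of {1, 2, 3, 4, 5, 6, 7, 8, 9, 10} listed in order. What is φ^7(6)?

7

Tracing 6 → 8 → … returns to 6 after 9 steps, so 6 lies in a 9-cycle (1 5 4 3 9 7 2 6 8).
Advancing 7 steps from 6: 6 → 8 → 1 → 5 → 4 → 3 → 9 → 7.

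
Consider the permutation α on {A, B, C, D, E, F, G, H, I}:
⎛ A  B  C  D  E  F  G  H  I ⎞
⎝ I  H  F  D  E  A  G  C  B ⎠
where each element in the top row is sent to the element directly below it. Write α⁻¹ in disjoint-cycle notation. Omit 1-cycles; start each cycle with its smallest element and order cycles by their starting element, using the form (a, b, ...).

First write α in disjoint cycles: (A, I, B, H, C, F).
Reversing each cycle (and rotating so the smallest element leads) gives α⁻¹ = (A, F, C, H, B, I).

(A, F, C, H, B, I)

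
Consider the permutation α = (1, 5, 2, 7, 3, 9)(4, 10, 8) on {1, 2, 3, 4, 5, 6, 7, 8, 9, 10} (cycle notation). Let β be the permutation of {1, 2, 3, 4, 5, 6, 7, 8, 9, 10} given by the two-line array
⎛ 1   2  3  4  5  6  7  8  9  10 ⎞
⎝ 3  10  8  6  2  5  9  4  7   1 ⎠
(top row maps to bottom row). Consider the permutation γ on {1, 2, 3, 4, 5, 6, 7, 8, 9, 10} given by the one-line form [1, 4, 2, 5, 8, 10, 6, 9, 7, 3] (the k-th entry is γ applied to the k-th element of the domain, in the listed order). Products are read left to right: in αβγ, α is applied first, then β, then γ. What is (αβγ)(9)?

2

Apply the permutations in order: α(9) = 1, then β(1) = 3, then γ(3) = 2. So (αβγ)(9) = 2.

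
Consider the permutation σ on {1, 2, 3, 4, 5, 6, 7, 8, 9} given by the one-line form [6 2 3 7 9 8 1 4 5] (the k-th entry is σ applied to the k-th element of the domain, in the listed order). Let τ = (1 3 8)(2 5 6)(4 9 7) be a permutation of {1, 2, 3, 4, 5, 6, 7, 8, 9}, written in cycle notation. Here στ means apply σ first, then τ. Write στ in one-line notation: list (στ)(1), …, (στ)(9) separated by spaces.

For each element, apply σ then τ: 1 → 6 → 2; 2 → 2 → 5; 3 → 3 → 8; 4 → 7 → 4; 5 → 9 → 7; 6 → 8 → 1; 7 → 1 → 3; 8 → 4 → 9; 9 → 5 → 6.
So στ in one-line form is 2 5 8 4 7 1 3 9 6.

2 5 8 4 7 1 3 9 6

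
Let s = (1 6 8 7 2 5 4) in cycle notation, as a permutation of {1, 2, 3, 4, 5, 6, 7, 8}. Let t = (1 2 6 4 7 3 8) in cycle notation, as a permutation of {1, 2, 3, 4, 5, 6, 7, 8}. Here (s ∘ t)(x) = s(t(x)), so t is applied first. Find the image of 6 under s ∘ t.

1

(s ∘ t)(6) = s(t(6)). t(6) = 4, then s(4) = 1. So (s ∘ t)(6) = 1.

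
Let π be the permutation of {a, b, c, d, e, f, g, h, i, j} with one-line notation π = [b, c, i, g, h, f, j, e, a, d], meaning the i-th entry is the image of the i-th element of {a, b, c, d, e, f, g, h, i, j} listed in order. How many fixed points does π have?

1

The fixed points (elements with π(x) = x) are {f}, so there is 1.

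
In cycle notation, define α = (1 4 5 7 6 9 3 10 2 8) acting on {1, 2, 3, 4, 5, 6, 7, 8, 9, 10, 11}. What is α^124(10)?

4

10 lies in the 10-cycle (1 4 5 7 6 9 3 10 2 8).
Powers repeat with period 10 on this cycle, and 124 mod 10 = 4, so α^124(10) = α^4(10).
Advancing 4 steps from 10: 10 → 2 → 8 → 1 → 4.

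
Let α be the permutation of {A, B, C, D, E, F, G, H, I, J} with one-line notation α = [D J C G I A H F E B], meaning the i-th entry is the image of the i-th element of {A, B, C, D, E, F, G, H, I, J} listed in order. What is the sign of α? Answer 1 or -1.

In disjoint-cycle form the cycle lengths are 5, 2, 2, 1.
A cycle is odd iff its length is even; α has 2 even-length cycles, so sgn(α) = (−1)^2 and α is even.

1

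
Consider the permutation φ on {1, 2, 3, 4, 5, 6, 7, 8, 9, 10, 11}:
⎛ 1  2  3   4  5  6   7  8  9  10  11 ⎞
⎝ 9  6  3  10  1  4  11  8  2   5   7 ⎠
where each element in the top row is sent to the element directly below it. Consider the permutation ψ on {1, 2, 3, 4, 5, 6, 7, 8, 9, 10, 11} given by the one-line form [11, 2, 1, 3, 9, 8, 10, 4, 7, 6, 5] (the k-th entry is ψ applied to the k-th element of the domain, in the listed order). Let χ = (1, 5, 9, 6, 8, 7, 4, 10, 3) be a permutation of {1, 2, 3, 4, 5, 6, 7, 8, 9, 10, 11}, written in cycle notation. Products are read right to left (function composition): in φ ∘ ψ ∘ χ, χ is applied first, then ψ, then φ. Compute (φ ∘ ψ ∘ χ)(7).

(φ ∘ ψ ∘ χ)(7) = φ(ψ(χ(7))). χ(7) = 4, then ψ(4) = 3, then φ(3) = 3, so the result is 3.

3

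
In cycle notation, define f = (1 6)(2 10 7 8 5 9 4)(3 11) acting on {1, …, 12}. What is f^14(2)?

2

2 lies in the 7-cycle (2 10 7 8 5 9 4).
On a 7-cycle, f^7 is the identity, so f^14 = f^0 there (14 ≡ 0 mod 7).
So f^14(2) = 2.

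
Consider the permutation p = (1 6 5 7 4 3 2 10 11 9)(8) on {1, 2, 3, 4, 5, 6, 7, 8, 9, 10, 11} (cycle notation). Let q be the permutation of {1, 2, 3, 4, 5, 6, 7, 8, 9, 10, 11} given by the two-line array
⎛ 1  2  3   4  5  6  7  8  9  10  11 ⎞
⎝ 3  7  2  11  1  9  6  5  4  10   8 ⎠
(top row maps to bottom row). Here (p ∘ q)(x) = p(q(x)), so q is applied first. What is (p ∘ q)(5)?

6

q(5) = 1, then p(1) = 6; composing gives (p ∘ q)(5) = 6.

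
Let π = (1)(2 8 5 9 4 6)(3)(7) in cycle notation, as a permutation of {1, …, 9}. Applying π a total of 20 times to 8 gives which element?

9

8 lies in the 6-cycle (2 8 5 9 4 6).
Powers repeat with period 6 on this cycle, and 20 mod 6 = 2, so π^20(8) = π^2(8).
Stepping 2 places around the cycle: 8 → 5 → 9.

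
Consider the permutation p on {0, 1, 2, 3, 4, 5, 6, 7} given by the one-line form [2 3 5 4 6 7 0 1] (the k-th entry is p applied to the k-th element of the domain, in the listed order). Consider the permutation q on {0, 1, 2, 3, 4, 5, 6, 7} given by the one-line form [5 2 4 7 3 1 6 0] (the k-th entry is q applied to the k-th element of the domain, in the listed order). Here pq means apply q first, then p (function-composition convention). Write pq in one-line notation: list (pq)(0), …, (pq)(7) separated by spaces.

(pq)(x) = p(q(x)). Computing each image: p(q(0)) = p(5) = 7, p(q(1)) = p(2) = 5, p(q(2)) = p(4) = 6, p(q(3)) = p(7) = 1, p(q(4)) = p(3) = 4, p(q(5)) = p(1) = 3, p(q(6)) = p(6) = 0, p(q(7)) = p(0) = 2.
Hence pq = [7 5 6 1 4 3 0 2].

7 5 6 1 4 3 0 2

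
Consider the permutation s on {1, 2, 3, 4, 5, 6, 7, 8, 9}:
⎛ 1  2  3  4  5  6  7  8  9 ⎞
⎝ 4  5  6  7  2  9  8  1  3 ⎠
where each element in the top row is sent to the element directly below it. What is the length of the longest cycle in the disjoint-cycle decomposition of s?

4

Decomposing into disjoint cycles gives (1, 4, 7, 8)(2, 5)(3, 6, 9); the longest has length 4.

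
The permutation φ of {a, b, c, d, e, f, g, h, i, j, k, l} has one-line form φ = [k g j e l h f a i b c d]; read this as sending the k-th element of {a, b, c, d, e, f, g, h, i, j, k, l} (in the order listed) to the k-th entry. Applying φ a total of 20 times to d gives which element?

Tracing d → e → … returns to d after 3 steps, so d lies in a 3-cycle (d e l).
Since the cycle has length 3, φ^20 acts on it the same as φ^2 (20 mod 3 = 2).
Advancing 2 steps from d: d → e → l.

l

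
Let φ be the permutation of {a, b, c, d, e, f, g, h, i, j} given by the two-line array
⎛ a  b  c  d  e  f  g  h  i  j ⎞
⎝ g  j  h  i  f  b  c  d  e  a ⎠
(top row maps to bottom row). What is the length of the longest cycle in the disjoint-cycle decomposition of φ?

Decomposing into disjoint cycles gives (a g c h d i e f b j); the longest has length 10.

10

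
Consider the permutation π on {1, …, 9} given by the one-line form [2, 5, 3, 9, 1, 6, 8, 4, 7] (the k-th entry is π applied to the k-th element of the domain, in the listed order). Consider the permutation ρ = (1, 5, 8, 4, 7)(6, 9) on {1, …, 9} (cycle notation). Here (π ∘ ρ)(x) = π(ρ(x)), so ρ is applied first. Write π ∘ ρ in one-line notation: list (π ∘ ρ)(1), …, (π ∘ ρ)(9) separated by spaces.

Chase each element through ρ then π: 1 → 5 → 1; 2 → 2 → 5; 3 → 3 → 3; 4 → 7 → 8; 5 → 8 → 4; 6 → 9 → 7; 7 → 1 → 2; 8 → 4 → 9; 9 → 6 → 6.
So π ∘ ρ in one-line form is 1 5 3 8 4 7 2 9 6.

1 5 3 8 4 7 2 9 6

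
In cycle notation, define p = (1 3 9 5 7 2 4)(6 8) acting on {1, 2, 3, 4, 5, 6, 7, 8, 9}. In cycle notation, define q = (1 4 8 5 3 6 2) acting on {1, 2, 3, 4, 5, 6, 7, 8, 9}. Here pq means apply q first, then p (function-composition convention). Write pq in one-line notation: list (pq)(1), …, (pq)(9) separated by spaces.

1 3 8 6 9 4 2 7 5

For each element, apply q then p: 1 → 4 → 1; 2 → 1 → 3; 3 → 6 → 8; 4 → 8 → 6; 5 → 3 → 9; 6 → 2 → 4; 7 → 7 → 2; 8 → 5 → 7; 9 → 9 → 5.
Collecting the images, pq = [1 3 8 6 9 4 2 7 5].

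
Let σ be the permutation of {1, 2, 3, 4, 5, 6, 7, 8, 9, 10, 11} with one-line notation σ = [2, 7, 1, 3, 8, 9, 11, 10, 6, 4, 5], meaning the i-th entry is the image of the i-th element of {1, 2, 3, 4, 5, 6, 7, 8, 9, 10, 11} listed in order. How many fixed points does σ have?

0

No element satisfies σ(x) = x, so there are 0 fixed points.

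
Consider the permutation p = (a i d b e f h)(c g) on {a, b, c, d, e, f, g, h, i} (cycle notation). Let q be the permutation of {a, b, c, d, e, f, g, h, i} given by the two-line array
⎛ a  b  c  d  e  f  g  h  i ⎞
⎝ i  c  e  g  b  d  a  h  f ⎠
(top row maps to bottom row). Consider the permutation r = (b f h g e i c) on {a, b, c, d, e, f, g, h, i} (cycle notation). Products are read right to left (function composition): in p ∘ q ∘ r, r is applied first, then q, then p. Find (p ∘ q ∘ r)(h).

Chase h: r(h) = g; q(g) = a; p(a) = i. Hence (p ∘ q ∘ r)(h) = i.

i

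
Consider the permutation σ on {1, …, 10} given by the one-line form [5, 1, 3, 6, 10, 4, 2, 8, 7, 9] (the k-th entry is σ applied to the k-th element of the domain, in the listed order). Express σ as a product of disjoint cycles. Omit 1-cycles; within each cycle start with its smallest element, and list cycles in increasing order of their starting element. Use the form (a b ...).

(1 5 10 9 7 2)(4 6)

Iterating σ from 1 gives 1 → 5 → 10 → 9 → 7 → 2 → 1; that is the 6-cycle (1 5 10 9 7 2).
Continuing from each remaining unvisited element yields (1 5 10 9 7 2)(4 6).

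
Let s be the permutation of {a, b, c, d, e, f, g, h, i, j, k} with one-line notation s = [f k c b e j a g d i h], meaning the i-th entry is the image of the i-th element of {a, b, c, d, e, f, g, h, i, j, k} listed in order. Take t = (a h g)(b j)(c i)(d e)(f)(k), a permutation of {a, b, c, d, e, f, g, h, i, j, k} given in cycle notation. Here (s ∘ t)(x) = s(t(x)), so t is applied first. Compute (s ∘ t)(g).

(s ∘ t)(g) = s(t(g)). t(g) = a, then s(a) = f. So (s ∘ t)(g) = f.

f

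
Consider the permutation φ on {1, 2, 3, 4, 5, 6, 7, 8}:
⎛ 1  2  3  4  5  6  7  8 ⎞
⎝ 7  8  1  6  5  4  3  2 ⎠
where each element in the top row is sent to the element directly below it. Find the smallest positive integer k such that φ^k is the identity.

6

The disjoint-cycle form of φ has cycle lengths 3, 2, 2, 1.
The order of φ is the least common multiple of its cycle lengths: lcm(3, 2, 2) = 6.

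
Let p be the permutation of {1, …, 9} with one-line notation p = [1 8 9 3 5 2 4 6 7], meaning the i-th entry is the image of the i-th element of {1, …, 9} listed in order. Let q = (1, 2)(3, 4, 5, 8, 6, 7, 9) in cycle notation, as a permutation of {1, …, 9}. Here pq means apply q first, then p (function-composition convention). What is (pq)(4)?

5

(pq)(4) = p(q(4)). q(4) = 5, then p(5) = 5. So (pq)(4) = 5.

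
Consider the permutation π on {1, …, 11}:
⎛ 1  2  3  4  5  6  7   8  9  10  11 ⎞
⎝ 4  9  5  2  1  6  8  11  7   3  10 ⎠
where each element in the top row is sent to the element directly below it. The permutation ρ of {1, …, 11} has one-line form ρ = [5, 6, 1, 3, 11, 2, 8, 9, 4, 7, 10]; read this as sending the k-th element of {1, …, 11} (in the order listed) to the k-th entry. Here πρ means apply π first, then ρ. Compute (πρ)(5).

5

π(5) = 1, then ρ(1) = 5; composing gives (πρ)(5) = 5.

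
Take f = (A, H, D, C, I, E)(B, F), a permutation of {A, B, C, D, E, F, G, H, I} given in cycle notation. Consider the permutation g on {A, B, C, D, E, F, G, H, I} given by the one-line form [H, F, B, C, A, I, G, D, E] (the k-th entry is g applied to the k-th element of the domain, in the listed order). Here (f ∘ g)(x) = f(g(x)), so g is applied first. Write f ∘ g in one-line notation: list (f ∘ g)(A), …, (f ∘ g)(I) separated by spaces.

Chase each element through g then f: A → H → D; B → F → B; C → B → F; D → C → I; E → A → H; F → I → E; G → G → G; H → D → C; I → E → A.
Collecting the images, f ∘ g = [D B F I H E G C A].

D B F I H E G C A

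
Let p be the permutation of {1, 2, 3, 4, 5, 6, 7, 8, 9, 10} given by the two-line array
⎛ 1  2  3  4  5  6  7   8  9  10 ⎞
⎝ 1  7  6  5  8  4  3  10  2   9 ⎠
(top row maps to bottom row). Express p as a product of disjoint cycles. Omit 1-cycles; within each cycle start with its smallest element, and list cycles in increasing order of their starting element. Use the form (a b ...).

Iterating p from 2 gives 2 → 7 → 3 → 6 → 4 → 5 → 8 → 10 → 9 → 2; that is the 9-cycle (2 7 3 6 4 5 8 10 9).
Repeating from the next unused element and collecting all non-trivial cycles gives (2 7 3 6 4 5 8 10 9).

(2 7 3 6 4 5 8 10 9)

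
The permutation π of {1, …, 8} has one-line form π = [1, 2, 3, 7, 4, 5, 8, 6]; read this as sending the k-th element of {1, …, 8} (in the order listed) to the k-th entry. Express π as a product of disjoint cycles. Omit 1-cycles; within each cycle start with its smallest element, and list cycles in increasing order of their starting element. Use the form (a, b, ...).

From 4: 4 → 7 → 8 → 6 → 5 → 4, closing the cycle (4, 7, 8, 6, 5).
Repeating from the next unused element and collecting all non-trivial cycles gives (4, 7, 8, 6, 5).

(4, 7, 8, 6, 5)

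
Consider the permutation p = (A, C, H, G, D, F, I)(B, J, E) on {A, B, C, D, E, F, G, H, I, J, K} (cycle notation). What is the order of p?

21

The disjoint cycles have lengths 7, 3, 1.
Since disjoint cycles commute, ord(p) = lcm(7, 3) = 21.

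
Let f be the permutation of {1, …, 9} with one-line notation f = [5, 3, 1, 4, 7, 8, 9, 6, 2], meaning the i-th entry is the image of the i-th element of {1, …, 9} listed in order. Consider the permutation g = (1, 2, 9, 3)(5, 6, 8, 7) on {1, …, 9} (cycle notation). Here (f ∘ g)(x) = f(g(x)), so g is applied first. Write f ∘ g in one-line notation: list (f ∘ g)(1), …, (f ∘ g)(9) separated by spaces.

Chase each element through g then f: 1 → 2 → 3; 2 → 9 → 2; 3 → 1 → 5; 4 → 4 → 4; 5 → 6 → 8; 6 → 8 → 6; 7 → 5 → 7; 8 → 7 → 9; 9 → 3 → 1.
Collecting the images, f ∘ g = [3 2 5 4 8 6 7 9 1].

3 2 5 4 8 6 7 9 1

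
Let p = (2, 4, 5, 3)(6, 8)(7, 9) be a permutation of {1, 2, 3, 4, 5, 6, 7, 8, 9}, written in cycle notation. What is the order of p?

4

The disjoint cycles have lengths 4, 2, 2, 1.
The order of p is the least common multiple of its cycle lengths: lcm(4, 2, 2) = 4.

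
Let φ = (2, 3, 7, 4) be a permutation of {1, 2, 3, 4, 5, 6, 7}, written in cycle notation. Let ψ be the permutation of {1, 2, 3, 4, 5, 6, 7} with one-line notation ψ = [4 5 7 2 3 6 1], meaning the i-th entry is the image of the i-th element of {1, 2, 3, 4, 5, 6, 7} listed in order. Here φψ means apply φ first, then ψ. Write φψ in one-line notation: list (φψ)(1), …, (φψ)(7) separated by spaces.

4 7 1 5 3 6 2

(φψ)(x) = ψ(φ(x)). Computing each image: ψ(φ(1)) = ψ(1) = 4, ψ(φ(2)) = ψ(3) = 7, ψ(φ(3)) = ψ(7) = 1, ψ(φ(4)) = ψ(2) = 5, ψ(φ(5)) = ψ(5) = 3, ψ(φ(6)) = ψ(6) = 6, ψ(φ(7)) = ψ(4) = 2.
Hence φψ = [4 7 1 5 3 6 2].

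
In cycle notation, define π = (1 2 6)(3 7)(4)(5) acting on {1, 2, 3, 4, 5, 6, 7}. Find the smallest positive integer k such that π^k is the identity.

6

The cycle type of π is (3, 2, 1, 1).
Since disjoint cycles commute, ord(π) = lcm(3, 2) = 6.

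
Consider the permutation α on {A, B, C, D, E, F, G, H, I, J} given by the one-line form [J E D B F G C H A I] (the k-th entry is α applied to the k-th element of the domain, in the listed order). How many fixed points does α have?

1

The fixed points (elements with α(x) = x) are {H}, so there is 1.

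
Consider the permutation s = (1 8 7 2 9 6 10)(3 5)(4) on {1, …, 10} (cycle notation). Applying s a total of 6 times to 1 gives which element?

1 lies in the 7-cycle (1 8 7 2 9 6 10).
Stepping 6 places around the cycle: 1 → 8 → 7 → 2 → 9 → 6 → 10.

10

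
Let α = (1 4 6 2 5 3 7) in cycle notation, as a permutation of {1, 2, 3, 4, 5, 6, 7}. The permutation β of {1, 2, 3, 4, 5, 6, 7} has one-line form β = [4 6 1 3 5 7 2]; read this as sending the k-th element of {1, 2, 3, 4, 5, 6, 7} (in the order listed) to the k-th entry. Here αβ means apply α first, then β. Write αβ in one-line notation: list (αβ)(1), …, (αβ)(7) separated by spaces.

3 5 2 7 1 6 4

Chase each element through α then β: 1 → 4 → 3; 2 → 5 → 5; 3 → 7 → 2; 4 → 6 → 7; 5 → 3 → 1; 6 → 2 → 6; 7 → 1 → 4.
So αβ in one-line form is 3 5 2 7 1 6 4.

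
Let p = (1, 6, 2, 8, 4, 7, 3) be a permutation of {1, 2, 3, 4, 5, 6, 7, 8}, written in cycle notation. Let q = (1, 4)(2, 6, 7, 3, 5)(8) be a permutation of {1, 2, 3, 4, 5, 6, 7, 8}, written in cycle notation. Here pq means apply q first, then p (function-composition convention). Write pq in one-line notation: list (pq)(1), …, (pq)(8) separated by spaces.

7 2 5 6 8 3 1 4

(pq)(x) = p(q(x)). Computing each image: p(q(1)) = p(4) = 7, p(q(2)) = p(6) = 2, p(q(3)) = p(5) = 5, p(q(4)) = p(1) = 6, p(q(5)) = p(2) = 8, p(q(6)) = p(7) = 3, p(q(7)) = p(3) = 1, p(q(8)) = p(8) = 4.
Hence pq = [7 2 5 6 8 3 1 4].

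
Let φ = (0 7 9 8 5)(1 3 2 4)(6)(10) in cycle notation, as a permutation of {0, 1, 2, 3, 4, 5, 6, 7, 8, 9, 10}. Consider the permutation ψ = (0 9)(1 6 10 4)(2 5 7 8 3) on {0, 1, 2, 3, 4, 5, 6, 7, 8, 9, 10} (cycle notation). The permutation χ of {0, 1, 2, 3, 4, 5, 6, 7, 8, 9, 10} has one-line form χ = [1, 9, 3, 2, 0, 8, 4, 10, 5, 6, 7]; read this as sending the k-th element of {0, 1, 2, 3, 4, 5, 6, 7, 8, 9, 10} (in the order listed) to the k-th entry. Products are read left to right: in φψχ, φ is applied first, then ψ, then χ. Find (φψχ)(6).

(φψχ)(6) = χ(ψ(φ(6))). φ(6) = 6, then ψ(6) = 10, then χ(10) = 7, so the result is 7.

7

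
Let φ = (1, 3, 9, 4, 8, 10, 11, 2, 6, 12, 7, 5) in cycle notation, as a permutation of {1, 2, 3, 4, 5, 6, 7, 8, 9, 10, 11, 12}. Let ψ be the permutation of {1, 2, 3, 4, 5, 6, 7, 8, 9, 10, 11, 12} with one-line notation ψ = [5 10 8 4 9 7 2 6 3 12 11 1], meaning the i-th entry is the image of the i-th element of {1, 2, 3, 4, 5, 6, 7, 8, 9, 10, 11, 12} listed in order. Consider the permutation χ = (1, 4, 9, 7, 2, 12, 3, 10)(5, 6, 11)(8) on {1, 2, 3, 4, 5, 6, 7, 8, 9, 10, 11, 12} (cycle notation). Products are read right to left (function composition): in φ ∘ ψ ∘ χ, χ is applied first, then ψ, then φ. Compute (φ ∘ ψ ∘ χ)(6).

(φ ∘ ψ ∘ χ)(6) = φ(ψ(χ(6))). χ(6) = 11, then ψ(11) = 11, then φ(11) = 2, so the result is 2.

2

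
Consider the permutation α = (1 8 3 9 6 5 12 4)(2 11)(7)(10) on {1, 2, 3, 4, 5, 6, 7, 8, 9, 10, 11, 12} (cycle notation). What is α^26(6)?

12

6 lies in the 8-cycle (1 8 3 9 6 5 12 4).
On an 8-cycle, α^8 is the identity, so α^26 = α^2 there (26 ≡ 2 mod 8).
Stepping 2 places around the cycle: 6 → 5 → 12.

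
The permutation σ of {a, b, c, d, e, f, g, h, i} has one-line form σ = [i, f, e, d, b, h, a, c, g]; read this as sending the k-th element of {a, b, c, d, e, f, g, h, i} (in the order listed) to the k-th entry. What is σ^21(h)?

Tracing h → c → … returns to h after 5 steps, so h lies in a 5-cycle (b, f, h, c, e).
On a 5-cycle, σ^5 is the identity, so σ^21 = σ^1 there (21 ≡ 1 mod 5).
Stepping 1 place around the cycle: h → c.

c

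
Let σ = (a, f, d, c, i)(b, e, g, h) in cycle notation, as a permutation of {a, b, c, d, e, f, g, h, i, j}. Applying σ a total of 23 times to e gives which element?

e lies in the 4-cycle (b, e, g, h).
Powers repeat with period 4 on this cycle, and 23 mod 4 = 3, so σ^23(e) = σ^3(e).
Advancing 3 steps from e: e → g → h → b.

b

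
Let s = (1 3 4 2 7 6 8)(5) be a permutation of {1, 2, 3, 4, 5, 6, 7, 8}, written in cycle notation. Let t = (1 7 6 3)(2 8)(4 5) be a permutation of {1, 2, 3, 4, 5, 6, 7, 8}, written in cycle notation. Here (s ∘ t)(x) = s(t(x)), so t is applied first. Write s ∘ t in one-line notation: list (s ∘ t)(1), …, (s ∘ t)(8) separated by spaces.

6 1 3 5 2 4 8 7

For each element, apply t then s: 1 → 7 → 6; 2 → 8 → 1; 3 → 1 → 3; 4 → 5 → 5; 5 → 4 → 2; 6 → 3 → 4; 7 → 6 → 8; 8 → 2 → 7.
Collecting the images, s ∘ t = [6 1 3 5 2 4 8 7].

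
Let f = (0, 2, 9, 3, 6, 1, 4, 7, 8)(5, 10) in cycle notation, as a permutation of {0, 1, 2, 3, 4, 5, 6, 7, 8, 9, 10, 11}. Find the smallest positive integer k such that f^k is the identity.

18

The disjoint cycles have lengths 9, 2, 1.
The order of f is the least common multiple of its cycle lengths: lcm(9, 2) = 18.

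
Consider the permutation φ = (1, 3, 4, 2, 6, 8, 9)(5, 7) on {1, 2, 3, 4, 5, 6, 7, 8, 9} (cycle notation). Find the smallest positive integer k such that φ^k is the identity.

The disjoint cycles have lengths 7, 2.
Since disjoint cycles commute, ord(φ) = lcm(7, 2) = 14.

14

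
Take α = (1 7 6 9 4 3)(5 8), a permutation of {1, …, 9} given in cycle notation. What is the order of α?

6

The cycle type of α is (6, 2, 1).
Since disjoint cycles commute, ord(α) = lcm(6, 2) = 6.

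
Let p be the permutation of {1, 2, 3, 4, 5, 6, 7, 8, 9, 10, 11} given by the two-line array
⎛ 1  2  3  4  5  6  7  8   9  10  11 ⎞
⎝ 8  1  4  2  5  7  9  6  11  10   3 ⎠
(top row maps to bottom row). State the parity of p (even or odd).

even

In disjoint-cycle form the cycle lengths are 9, 1, 1.
A cycle of length ℓ contributes ℓ−1 transpositions, so p is a product of 8 transpositions — even.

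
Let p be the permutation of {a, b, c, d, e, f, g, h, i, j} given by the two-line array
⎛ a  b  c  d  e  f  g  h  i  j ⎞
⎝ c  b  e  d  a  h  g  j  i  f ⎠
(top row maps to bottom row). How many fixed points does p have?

The fixed points (elements with p(x) = x) are {b, d, g, i}, so there are 4.

4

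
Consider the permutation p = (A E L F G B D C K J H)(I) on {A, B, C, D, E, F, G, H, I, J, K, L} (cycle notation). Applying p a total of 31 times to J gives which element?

J lies in the 11-cycle (A E L F G B D C K J H).
On an 11-cycle, p^11 is the identity, so p^31 = p^9 there (31 ≡ 9 mod 11).
Advancing 9 steps from J: J → H → A → E → L → F → G → B → D → C.

C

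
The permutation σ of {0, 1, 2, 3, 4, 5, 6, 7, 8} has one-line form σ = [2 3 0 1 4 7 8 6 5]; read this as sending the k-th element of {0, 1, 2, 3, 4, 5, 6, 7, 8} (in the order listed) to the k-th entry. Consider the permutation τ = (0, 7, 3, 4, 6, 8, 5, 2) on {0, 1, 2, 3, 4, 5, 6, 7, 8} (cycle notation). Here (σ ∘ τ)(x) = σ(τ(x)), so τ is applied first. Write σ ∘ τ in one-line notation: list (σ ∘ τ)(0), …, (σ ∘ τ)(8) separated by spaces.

6 3 2 4 8 0 5 1 7

(σ ∘ τ)(x) = σ(τ(x)). Computing each image: σ(τ(0)) = σ(7) = 6, σ(τ(1)) = σ(1) = 3, σ(τ(2)) = σ(0) = 2, σ(τ(3)) = σ(4) = 4, σ(τ(4)) = σ(6) = 8, σ(τ(5)) = σ(2) = 0, σ(τ(6)) = σ(8) = 5, σ(τ(7)) = σ(3) = 1, σ(τ(8)) = σ(5) = 7.
Hence σ ∘ τ = [6 3 2 4 8 0 5 1 7].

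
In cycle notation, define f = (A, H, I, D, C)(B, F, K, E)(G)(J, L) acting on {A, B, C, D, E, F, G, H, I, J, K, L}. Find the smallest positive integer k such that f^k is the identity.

The disjoint cycles have lengths 5, 4, 2, 1.
The order of f is the least common multiple of its cycle lengths: lcm(5, 4, 2) = 20.

20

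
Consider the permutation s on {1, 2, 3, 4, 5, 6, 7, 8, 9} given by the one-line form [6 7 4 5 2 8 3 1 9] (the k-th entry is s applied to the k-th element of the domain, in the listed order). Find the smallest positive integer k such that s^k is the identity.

15

Writing s as disjoint cycles, the cycle lengths are 5, 3, 1.
The order of s is the least common multiple of its cycle lengths: lcm(5, 3) = 15.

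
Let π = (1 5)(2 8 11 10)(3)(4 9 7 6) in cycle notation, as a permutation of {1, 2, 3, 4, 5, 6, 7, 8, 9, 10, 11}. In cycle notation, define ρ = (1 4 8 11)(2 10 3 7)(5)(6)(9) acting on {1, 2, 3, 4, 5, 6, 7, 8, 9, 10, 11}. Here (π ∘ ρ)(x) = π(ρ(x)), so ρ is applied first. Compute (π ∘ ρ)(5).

First apply ρ: ρ(5) = 5, then π(5) = 1. Thus (π ∘ ρ)(5) = 1.

1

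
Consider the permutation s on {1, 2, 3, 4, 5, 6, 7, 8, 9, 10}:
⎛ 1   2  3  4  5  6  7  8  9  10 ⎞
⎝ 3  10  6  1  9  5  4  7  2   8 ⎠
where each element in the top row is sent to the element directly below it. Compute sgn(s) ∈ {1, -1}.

-1

In disjoint-cycle form the cycle lengths are 10.
A cycle of length ℓ contributes ℓ−1 transpositions, so s is a product of 9 transpositions — odd.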